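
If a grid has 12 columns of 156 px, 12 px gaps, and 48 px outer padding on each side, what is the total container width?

Container = 2·48 + 12·156 + 11·12 = 96 + 1872 + 132 = 2100 px.

2100 px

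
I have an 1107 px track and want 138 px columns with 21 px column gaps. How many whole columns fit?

7 columns

Each extra column adds 138 + 21 = 159 px.
(1107 + 21) / 159 = 7.09, so 7 columns fit.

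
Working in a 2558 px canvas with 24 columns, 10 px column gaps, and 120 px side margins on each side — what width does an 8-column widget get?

Inside the margins: 2558 − 240 = 2318 px.
24 columns + 23 column gaps: 24c + 23·10 = 2318.
24c = 2318 − 230 = 2088, so c = 87 px.
Span of 8: 8·87 + 7·10 = 696 + 70 = 766 px.

766 px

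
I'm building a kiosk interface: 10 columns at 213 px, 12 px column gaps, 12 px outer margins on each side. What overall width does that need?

2262 px

Canvas = 2·12 + 10·213 + 9·12 = 24 + 2130 + 108 = 2262 px.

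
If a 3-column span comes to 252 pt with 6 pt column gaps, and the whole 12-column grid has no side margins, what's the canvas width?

3 columns + 2 column gaps: 3c + 2·6 = 252.
3c = 252 − 12 = 240, so c = 80 pt.
Canvas = 12·80 + 11·6 = 960 + 66 = 1026 pt.

1026 pt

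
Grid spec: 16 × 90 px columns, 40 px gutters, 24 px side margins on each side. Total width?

Adding margins, columns and gutters: 48 + 1440 + 600 = 2088 px.

2088 px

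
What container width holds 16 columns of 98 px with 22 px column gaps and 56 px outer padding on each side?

2010 px

Total width: 2·56 + 16·98 + 15·22 = 2010 px.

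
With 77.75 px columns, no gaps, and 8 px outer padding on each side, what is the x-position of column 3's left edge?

163.5 px

Before column 3: the margin + 2 columns + 2 gaps.
Offset = 8 + 2·(77.75 + 0) = 8 + 155.5 = 163.5 px.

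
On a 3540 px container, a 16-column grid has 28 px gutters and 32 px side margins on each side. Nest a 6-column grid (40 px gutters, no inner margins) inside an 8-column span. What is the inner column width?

Take off 64 px of margins, leaving 3476 px.
16c + 15·28 = 3476 → 16c = 3056 → c = 191 px.
Span of 8: 8·191 + 7·28 = 1528 + 196 = 1724 px.
6 columns + 5 gutters: 6d + 5·40 = 1724.
6d = 1724 − 200 = 1524, so d = 254 px.

254 px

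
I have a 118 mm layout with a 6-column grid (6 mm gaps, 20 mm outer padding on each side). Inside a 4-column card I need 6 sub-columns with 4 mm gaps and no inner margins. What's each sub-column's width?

5 mm

Outer content = 118 − 2·20 = 78 mm.
78 − 5·6 = 48; ÷6 gives c = 8 mm.
4-column span = 4·8 + 3·6 = 50 mm.
50 − 5·4 = 30; ÷6 gives d = 5 mm.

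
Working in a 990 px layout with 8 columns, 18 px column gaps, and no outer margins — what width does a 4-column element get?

8 columns + 7 column gaps: 8c + 7·18 = 990.
8c = 990 − 126 = 864, so c = 108 px.
4 columns plus 3 column gaps: 432 + 54 = 486 px.

486 px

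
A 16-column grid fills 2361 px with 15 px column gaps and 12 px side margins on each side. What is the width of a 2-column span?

Content width = 2361 − 2·12 = 2337 px.
2337 − 15·15 = 2112; ÷16 gives c = 132 px.
Span of 2: 2·132 + 1·15 = 264 + 15 = 279 px.

279 px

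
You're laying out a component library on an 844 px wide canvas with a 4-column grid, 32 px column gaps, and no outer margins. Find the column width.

187 px

4 columns + 3 column gaps: 4c + 3·32 = 844.
4c = 844 − 96 = 748, so c = 187 px.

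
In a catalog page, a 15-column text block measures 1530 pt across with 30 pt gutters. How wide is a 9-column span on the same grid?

906 pt

15 columns + 14 gutters: 15c + 14·30 = 1530.
15c = 1530 − 420 = 1110, so c = 74 pt.
Span of 9: 9·74 + 8·30 = 666 + 240 = 906 pt.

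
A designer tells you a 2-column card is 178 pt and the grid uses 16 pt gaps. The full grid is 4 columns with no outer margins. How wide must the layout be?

Subtracting 1 gap of 16 leaves 162 for 2 columns, so c = 81 pt.
Layout = 4·81 + 3·16 = 324 + 48 = 372 pt.

372 pt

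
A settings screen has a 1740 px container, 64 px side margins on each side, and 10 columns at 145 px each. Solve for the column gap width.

Content width = 1740 − 2·64 = 1612 px.
10 columns take 10·145 = 1450 px; remaining 162 splits into 9 column gaps.
g = 162 / 9 = 18 px.

18 px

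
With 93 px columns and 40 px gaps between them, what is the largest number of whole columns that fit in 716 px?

5 columns

5 columns: 5·93 + 4·40 = 625 px ≤ 716.
6 columns: 758 px > 716. So 5.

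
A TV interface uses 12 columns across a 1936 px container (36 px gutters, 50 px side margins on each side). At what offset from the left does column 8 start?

1142 px

Inside the margins: 1936 − 100 = 1836 px.
12 columns + 11 gutters: 12c + 11·36 = 1836.
12c = 1836 − 396 = 1440, so c = 120 px.
Column 8 starts at margin + 7·(column + gutter) = 50 + 7·156 = 1142 px.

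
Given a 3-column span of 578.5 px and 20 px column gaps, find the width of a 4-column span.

Subtracting 2 column gaps of 20 leaves 538.5 for 3 columns, so c = 179.5 px.
4-column span = 4·179.5 + 3·20 = 778 px.

778 px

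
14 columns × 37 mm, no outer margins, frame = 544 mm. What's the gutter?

14 columns take 14·37 = 518 mm; remaining 26 splits into 13 gutters.
g = 26 / 13 = 2 mm.

2 mm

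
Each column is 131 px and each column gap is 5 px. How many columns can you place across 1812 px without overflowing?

13 columns

Each extra column adds 131 + 5 = 136 px.
(1812 + 5) / 136 = 13.36, so 13 columns fit.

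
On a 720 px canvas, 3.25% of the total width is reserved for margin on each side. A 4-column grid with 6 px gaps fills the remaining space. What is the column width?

Each margin = 3.25% of 720 = 23.4 px; content = 720 − 2·23.4 = 673.2 px.
673.2 − 3·6 = 655.2; ÷4 gives c = 163.8 px.

163.8 px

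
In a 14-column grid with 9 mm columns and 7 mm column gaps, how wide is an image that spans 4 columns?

4-column span = 4·9 + 3·7 = 57 mm.

57 mm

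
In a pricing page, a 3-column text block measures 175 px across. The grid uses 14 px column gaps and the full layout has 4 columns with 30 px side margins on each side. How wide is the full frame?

175 − 2·14 = 147; ÷3 gives c = 49 px.
Frame = 2·30 + 4·49 + 3·14 = 60 + 196 + 42 = 298 px.

298 px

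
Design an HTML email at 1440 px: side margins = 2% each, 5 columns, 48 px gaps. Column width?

238.08 px

1440 × (1 − 2·2%) = 1440 × 96% = 1382.4 px for the columns.
1382.4 − 4·48 = 1190.4; ÷5 gives c = 238.08 px.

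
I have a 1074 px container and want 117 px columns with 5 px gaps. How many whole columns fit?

8 columns

8 columns: 8·117 + 7·5 = 971 px ≤ 1074.
9 columns: 1093 px > 1074. So 8.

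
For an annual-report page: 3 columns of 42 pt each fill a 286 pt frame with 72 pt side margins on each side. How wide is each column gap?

Subtract both margins: 286 − 2·72 = 142 pt.
3 columns take 3·42 = 126 pt; remaining 16 splits into 2 column gaps.
g = 16 / 2 = 8 pt.

8 pt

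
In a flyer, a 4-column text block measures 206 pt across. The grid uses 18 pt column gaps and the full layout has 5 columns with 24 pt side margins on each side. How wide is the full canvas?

4 columns + 3 column gaps: 4c + 3·18 = 206.
4c = 206 − 54 = 152, so c = 38 pt.
Total width: 2·24 + 5·38 + 4·18 = 310 pt.

310 pt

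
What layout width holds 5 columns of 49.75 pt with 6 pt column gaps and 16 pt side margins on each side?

304.75 pt

Layout = 2·16 + 5·49.75 + 4·6 = 32 + 248.75 + 24 = 304.75 pt.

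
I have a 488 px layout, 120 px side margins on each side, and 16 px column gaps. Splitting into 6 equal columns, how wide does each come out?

Content width = 488 − 2·120 = 248 px.
6c + 5·16 = 248 → 6c = 168 → c = 28 px.

28 px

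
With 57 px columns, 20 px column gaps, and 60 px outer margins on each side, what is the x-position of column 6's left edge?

445 px

Column 6 starts at margin + 5·(column + gutter) = 60 + 5·77 = 445 px.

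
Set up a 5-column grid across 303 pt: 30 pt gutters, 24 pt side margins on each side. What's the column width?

27 pt

Take off 48 pt of margins, leaving 255 pt.
Subtracting 4 gutters of 30 leaves 135 for 5 columns, so c = 27 pt.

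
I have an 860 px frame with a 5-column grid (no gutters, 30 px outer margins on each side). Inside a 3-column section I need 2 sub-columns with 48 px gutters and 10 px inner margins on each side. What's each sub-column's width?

206 px

Outer content = 860 − 2·30 = 800 px.
800 / 5 = 160 px per column.
With no gutters, 3 columns span 3·160 = 480 px.
Inner content = 480 − 2·10 = 460 px.
2d + 1·48 = 460 → 2d = 412 → d = 206 px.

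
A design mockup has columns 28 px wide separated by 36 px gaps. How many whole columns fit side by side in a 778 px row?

12 columns: 12·28 + 11·36 = 732 px ≤ 778.
13 columns: 796 px > 778. So 12.

12 columns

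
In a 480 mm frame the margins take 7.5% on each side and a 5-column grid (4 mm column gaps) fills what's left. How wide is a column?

78.4 mm

Margins: 7.5% × 480 = 36 mm each, so content = 480 − 72 = 408 mm.
5c + 4·4 = 408 → 5c = 392 → c = 78.4 mm.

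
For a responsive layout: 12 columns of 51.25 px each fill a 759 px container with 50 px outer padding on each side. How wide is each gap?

Subtract both margins: 759 − 2·50 = 659 px.
12·51.25 + 11g = 659 → 11g = 44 → g = 4 px.

4 px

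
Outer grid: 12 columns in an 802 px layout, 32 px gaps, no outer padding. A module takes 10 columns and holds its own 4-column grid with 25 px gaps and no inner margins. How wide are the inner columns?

147 px

802 − 11·32 = 450; ÷12 gives c = 37.5 px.
Span of 10: 10·37.5 + 9·32 = 375 + 288 = 663 px.
Subtracting 3 gaps of 25 leaves 588 for 4 columns, so d = 147 px.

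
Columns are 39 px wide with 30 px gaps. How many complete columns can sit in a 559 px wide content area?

8 columns

k columns need k·39 + (k−1)·30 = k·69 − 30.
k·69 − 30 ≤ 559 → k ≤ 589 / 69 ≈ 8.54, so k = 8.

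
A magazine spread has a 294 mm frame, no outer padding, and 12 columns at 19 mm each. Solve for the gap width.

6 mm

Columns use 228 mm, leaving 66 mm across 11 gaps = 6 mm each.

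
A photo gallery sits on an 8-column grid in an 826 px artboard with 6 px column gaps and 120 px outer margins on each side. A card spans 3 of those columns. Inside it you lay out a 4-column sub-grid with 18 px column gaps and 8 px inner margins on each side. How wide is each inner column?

Take off 240 px of margins, leaving 586 px.
586 − 7·6 = 544; ÷8 gives c = 68 px.
3 columns plus 2 column gaps: 204 + 12 = 216 px.
Inner content = 216 − 2·8 = 200 px.
200 − 3·18 = 146; ÷4 gives d = 36.5 px.

36.5 px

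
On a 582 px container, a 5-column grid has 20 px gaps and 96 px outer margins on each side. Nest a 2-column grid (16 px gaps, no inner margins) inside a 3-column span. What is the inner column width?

105 px

Subtract both margins: 582 − 2·96 = 390 px.
5 columns + 4 gaps: 5c + 4·20 = 390.
5c = 390 − 80 = 310, so c = 62 px.
3 columns plus 2 gaps: 186 + 40 = 226 px.
2 columns + 1 gap: 2d + 1·16 = 226.
2d = 226 − 16 = 210, so d = 105 px.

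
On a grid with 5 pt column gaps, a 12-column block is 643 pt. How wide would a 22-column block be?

12 columns + 11 column gaps: 12c + 11·5 = 643.
12c = 643 − 55 = 588, so c = 49 pt.
22-column span = 22·49 + 21·5 = 1183 pt.

1183 pt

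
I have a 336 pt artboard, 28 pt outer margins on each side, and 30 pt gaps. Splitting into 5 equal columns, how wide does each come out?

32 pt

Content width = 336 − 2·28 = 280 pt.
5 columns + 4 gaps: 5c + 4·30 = 280.
5c = 280 − 120 = 160, so c = 32 pt.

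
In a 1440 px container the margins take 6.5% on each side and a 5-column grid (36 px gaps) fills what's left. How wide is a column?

221.76 px

Each margin = 6.5% of 1440 = 93.6 px; content = 1440 − 2·93.6 = 1252.8 px.
Subtracting 4 gaps of 36 leaves 1108.8 for 5 columns, so c = 221.76 px.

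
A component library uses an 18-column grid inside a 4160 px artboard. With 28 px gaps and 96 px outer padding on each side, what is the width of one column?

194 px

Subtract both margins: 4160 − 2·96 = 3968 px.
3968 − 17·28 = 3492; ÷18 gives c = 194 px.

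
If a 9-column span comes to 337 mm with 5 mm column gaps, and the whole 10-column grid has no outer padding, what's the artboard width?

375 mm

9 columns + 8 column gaps: 9c + 8·5 = 337.
9c = 337 − 40 = 297, so c = 33 mm.
Artboard = 10·33 + 9·5 = 330 + 45 = 375 mm.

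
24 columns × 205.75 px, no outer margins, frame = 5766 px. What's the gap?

36 px

24·205.75 + 23g = 5766 → 23g = 828 → g = 36 px.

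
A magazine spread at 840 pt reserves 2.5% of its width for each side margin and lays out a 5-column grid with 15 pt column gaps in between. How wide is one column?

147.6 pt

Margins: 2.5% × 840 = 21 pt each, so content = 840 − 42 = 798 pt.
798 − 4·15 = 738; ÷5 gives c = 147.6 pt.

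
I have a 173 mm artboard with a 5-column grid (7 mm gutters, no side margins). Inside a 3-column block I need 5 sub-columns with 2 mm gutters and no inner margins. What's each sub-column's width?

18.6 mm

5c + 4·7 = 173 → 5c = 145 → c = 29 mm.
3-column span = 3·29 + 2·7 = 101 mm.
5 columns + 4 gutters: 5d + 4·2 = 101.
5d = 101 − 8 = 93, so d = 18.6 mm.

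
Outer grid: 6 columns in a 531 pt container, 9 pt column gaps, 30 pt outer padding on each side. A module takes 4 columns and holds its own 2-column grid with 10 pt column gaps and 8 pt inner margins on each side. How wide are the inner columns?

142.5 pt

Subtract both margins: 531 − 2·30 = 471 pt.
6 columns + 5 column gaps: 6c + 5·9 = 471.
6c = 471 − 45 = 426, so c = 71 pt.
4-column span = 4·71 + 3·9 = 311 pt.
Inner content = 311 − 2·8 = 295 pt.
2d + 1·10 = 295 → 2d = 285 → d = 142.5 pt.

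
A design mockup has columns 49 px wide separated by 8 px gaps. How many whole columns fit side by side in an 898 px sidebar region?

15 columns

Each extra column adds 49 + 8 = 57 px.
(898 + 8) / 57 = 15.89, so 15 columns fit.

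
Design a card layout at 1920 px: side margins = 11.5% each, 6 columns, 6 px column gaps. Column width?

Margins: 11.5% × 1920 = 220.8 px each, so content = 1920 − 441.6 = 1478.4 px.
Subtracting 5 column gaps of 6 leaves 1448.4 for 6 columns, so c = 241.4 px.

241.4 px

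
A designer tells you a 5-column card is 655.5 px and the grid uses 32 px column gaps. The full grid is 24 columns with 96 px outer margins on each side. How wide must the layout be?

3460 px

Subtracting 4 column gaps of 32 leaves 527.5 for 5 columns, so c = 105.5 px.
Total width: 2·96 + 24·105.5 + 23·32 = 3460 px.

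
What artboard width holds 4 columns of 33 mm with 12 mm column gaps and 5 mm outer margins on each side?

Artboard = 2·5 + 4·33 + 3·12 = 10 + 132 + 36 = 178 mm.

178 mm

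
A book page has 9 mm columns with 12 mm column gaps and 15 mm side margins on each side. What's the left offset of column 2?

Before column 2: the margin + 1 column + 1 column gap.
Offset = 15 + 1·(9 + 12) = 15 + 21 = 36 mm.

36 mm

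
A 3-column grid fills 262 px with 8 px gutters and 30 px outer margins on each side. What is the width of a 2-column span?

Inside the margins: 262 − 60 = 202 px.
3c + 2·8 = 202 → 3c = 186 → c = 62 px.
2 columns plus 1 gutter: 124 + 8 = 132 px.

132 px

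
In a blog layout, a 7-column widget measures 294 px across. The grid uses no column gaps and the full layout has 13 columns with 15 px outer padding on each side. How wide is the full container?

576 px

7c = 294 → c = 42 px.
Total width: 2·15 + 13·42 = 576 px.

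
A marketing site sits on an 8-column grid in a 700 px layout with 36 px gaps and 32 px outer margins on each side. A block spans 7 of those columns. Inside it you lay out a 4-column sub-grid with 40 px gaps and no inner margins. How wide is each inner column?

Inside the margins: 700 − 64 = 636 px.
8c + 7·36 = 636 → 8c = 384 → c = 48 px.
Span of 7: 7·48 + 6·36 = 336 + 216 = 552 px.
Subtracting 3 gaps of 40 leaves 432 for 4 columns, so d = 108 px.

108 px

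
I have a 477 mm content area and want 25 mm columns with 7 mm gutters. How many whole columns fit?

15 columns

15 columns: 15·25 + 14·7 = 473 mm ≤ 477.
16 columns: 505 mm > 477. So 15.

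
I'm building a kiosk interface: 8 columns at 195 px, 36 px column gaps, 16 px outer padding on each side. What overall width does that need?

Total width: 2·16 + 8·195 + 7·36 = 1844 px.

1844 px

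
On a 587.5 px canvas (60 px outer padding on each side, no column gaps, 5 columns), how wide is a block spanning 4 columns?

Subtract both margins: 587.5 − 2·60 = 467.5 px.
With no column gaps, each column is 467.5/5 = 93.5 px.
4-column span = 4·93.5 = 374 px.

374 px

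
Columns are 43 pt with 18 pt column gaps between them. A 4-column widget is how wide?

226 pt

4 columns plus 3 column gaps: 172 + 54 = 226 pt.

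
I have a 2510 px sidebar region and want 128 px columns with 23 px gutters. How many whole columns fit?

16 columns

k columns need k·128 + (k−1)·23 = k·151 − 23.
k·151 − 23 ≤ 2510 → k ≤ 2533 / 151 ≈ 16.77, so k = 16.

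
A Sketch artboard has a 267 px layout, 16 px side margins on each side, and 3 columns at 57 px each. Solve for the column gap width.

32 px

Content width = 267 − 2·16 = 235 px.
3·57 + 2g = 235 → 2g = 64 → g = 32 px.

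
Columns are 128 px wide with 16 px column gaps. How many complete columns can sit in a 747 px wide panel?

5 columns

k columns need k·128 + (k−1)·16 = k·144 − 16.
k·144 − 16 ≤ 747 → k ≤ 763 / 144 ≈ 5.30, so k = 5.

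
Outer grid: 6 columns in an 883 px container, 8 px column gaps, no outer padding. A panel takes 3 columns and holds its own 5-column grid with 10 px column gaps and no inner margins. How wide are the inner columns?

79.5 px

6 columns + 5 column gaps: 6c + 5·8 = 883.
6c = 883 − 40 = 843, so c = 140.5 px.
3 columns plus 2 column gaps: 421.5 + 16 = 437.5 px.
437.5 − 4·10 = 397.5; ÷5 gives d = 79.5 px.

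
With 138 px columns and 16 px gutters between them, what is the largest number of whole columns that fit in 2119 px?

13 columns: 13·138 + 12·16 = 1986 px ≤ 2119.
14 columns: 2140 px > 2119. So 13.

13 columns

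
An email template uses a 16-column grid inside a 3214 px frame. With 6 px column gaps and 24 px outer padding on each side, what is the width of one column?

192.25 px

Take off 48 px of margins, leaving 3166 px.
3166 − 15·6 = 3076; ÷16 gives c = 192.25 px.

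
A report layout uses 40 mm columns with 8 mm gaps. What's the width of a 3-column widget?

136 mm

3 columns plus 2 gaps: 120 + 16 = 136 mm.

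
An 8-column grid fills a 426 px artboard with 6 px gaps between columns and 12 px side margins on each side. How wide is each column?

45 px

Take off 24 px of margins, leaving 402 px.
8c + 7·6 = 402 → 8c = 360 → c = 45 px.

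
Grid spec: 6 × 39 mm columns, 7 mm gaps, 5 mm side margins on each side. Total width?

279 mm

Canvas = 2·5 + 6·39 + 5·7 = 10 + 234 + 35 = 279 mm.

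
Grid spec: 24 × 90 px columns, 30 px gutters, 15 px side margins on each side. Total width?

2880 px

Frame = 2·15 + 24·90 + 23·30 = 30 + 2160 + 690 = 2880 px.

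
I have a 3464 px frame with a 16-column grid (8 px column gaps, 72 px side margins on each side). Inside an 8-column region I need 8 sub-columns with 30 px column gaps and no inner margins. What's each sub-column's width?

Outer content = 3464 − 2·72 = 3320 px.
16 columns + 15 column gaps: 16c + 15·8 = 3320.
16c = 3320 − 120 = 3200, so c = 200 px.
Span of 8: 8·200 + 7·8 = 1600 + 56 = 1656 px.
8d + 7·30 = 1656 → 8d = 1446 → d = 180.75 px.

180.75 px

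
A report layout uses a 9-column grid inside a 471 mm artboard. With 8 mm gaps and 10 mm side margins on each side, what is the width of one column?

Subtract both margins: 471 − 2·10 = 451 mm.
Subtracting 8 gaps of 8 leaves 387 for 9 columns, so c = 43 mm.

43 mm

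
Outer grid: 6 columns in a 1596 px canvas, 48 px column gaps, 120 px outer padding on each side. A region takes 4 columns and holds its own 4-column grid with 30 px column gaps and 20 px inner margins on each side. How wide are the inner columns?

Outer content = 1596 − 2·120 = 1356 px.
6c + 5·48 = 1356 → 6c = 1116 → c = 186 px.
4 columns plus 3 column gaps: 744 + 144 = 888 px.
Inner content = 888 − 2·20 = 848 px.
848 − 3·30 = 758; ÷4 gives d = 189.5 px.

189.5 px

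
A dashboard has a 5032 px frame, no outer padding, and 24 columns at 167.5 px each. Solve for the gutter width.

Columns use 4020 px, leaving 1012 px across 23 gutters = 44 px each.

44 px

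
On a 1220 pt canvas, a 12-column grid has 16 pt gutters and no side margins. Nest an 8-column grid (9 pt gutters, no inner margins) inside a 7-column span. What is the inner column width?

80.25 pt

12c + 11·16 = 1220 → 12c = 1044 → c = 87 pt.
7 columns plus 6 gutters: 609 + 96 = 705 pt.
Subtracting 7 gutters of 9 leaves 642 for 8 columns, so d = 80.25 pt.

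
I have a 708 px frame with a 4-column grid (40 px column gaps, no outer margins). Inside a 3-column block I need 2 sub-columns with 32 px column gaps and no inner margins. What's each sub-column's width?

244.5 px

708 − 3·40 = 588; ÷4 gives c = 147 px.
Span of 3: 3·147 + 2·40 = 441 + 80 = 521 px.
Subtracting 1 column gap of 32 leaves 489 for 2 columns, so d = 244.5 px.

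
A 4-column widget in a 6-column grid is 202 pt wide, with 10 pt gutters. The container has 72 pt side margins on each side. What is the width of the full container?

Subtracting 3 gutters of 10 leaves 172 for 4 columns, so c = 43 pt.
Container = 2·72 + 6·43 + 5·10 = 144 + 258 + 50 = 452 pt.

452 pt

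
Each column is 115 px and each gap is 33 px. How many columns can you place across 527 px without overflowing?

3 columns

3 columns: 3·115 + 2·33 = 411 px ≤ 527.
4 columns: 559 px > 527. So 3.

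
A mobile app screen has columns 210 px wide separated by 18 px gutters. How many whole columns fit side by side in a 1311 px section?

Each extra column adds 210 + 18 = 228 px.
(1311 + 18) / 228 = 5.83, so 5 columns fit.

5 columns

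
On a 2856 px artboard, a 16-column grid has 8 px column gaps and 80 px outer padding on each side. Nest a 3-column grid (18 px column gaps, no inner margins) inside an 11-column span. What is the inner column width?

605 px

Take off 160 px of margins, leaving 2696 px.
16 columns + 15 column gaps: 16c + 15·8 = 2696.
16c = 2696 − 120 = 2576, so c = 161 px.
11 columns plus 10 column gaps: 1771 + 80 = 1851 px.
Subtracting 2 column gaps of 18 leaves 1815 for 3 columns, so d = 605 px.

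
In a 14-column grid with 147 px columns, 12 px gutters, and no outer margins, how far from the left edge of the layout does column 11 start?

No margin, so column 11 starts at 10·(column + gutter) = 10·159 = 1590 px.

1590 px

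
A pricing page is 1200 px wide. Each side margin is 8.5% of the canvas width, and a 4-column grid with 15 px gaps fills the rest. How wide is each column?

237.75 px

Each margin = 8.5% of 1200 = 102 px; content = 1200 − 2·102 = 996 px.
996 − 3·15 = 951; ÷4 gives c = 237.75 px.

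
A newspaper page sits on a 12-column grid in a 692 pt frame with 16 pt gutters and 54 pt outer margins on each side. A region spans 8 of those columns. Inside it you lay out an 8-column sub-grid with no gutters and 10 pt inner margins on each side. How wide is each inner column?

45.5 pt

Subtract both margins: 692 − 2·54 = 584 pt.
Subtracting 11 gutters of 16 leaves 408 for 12 columns, so c = 34 pt.
Span of 8: 8·34 + 7·16 = 272 + 112 = 384 pt.
Inner content = 384 − 2·10 = 364 pt.
With no gutters, each column is 364/8 = 45.5 pt.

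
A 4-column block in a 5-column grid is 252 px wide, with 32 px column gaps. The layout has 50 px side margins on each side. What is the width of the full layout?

Subtracting 3 column gaps of 32 leaves 156 for 4 columns, so c = 39 px.
Layout = 2·50 + 5·39 + 4·32 = 100 + 195 + 128 = 423 px.

423 px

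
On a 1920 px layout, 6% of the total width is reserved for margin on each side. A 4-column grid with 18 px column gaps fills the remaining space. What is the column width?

1920 × (1 − 2·6%) = 1920 × 88% = 1689.6 px for the columns.
4 columns + 3 column gaps: 4c + 3·18 = 1689.6.
4c = 1689.6 − 54 = 1635.6, so c = 408.9 px.

408.9 px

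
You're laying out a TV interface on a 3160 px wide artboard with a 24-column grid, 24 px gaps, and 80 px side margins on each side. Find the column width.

102 px

Subtract both margins: 3160 − 2·80 = 3000 px.
24c + 23·24 = 3000 → 24c = 2448 → c = 102 px.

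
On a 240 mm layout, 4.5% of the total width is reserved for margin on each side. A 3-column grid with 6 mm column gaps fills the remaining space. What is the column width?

Each margin = 4.5% of 240 = 10.8 mm; content = 240 − 2·10.8 = 218.4 mm.
218.4 − 2·6 = 206.4; ÷3 gives c = 68.8 mm.

68.8 mm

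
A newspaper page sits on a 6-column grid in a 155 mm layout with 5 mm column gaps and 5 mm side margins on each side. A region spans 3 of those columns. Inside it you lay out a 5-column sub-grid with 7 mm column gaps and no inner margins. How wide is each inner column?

Subtract both margins: 155 − 2·5 = 145 mm.
6c + 5·5 = 145 → 6c = 120 → c = 20 mm.
3-column span = 3·20 + 2·5 = 70 mm.
Subtracting 4 column gaps of 7 leaves 42 for 5 columns, so d = 8.4 mm.

8.4 mm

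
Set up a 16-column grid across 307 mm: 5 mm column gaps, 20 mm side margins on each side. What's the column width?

12 mm

Content width = 307 − 2·20 = 267 mm.
267 − 15·5 = 192; ÷16 gives c = 12 mm.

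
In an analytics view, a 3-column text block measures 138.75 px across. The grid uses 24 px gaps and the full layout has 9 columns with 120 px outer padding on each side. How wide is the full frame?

704.25 px

3c + 2·24 = 138.75 → 3c = 90.75 → c = 30.25 px.
Frame = 2·120 + 9·30.25 + 8·24 = 240 + 272.25 + 192 = 704.25 px.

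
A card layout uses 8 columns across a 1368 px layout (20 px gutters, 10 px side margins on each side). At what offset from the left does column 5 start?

694 px

Inside the margins: 1368 − 20 = 1348 px.
Subtracting 7 gutters of 20 leaves 1208 for 8 columns, so c = 151 px.
Before column 5: the margin + 4 columns + 4 gutters.
Offset = 10 + 4·(151 + 20) = 10 + 684 = 694 px.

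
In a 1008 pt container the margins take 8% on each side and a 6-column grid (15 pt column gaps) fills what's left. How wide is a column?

Each margin = 8% of 1008 = 80.64 pt; content = 1008 − 2·80.64 = 846.72 pt.
6 columns + 5 column gaps: 6c + 5·15 = 846.72.
6c = 846.72 − 75 = 771.72, so c = 128.62 pt.

128.62 pt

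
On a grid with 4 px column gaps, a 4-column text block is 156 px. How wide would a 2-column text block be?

76 px

4 columns + 3 column gaps: 4c + 3·4 = 156.
4c = 156 − 12 = 144, so c = 36 px.
2-column span = 2·36 + 1·4 = 76 px.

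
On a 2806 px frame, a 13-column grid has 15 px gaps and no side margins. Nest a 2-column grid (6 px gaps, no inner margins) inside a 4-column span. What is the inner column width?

2806 − 12·15 = 2626; ÷13 gives c = 202 px.
4 columns plus 3 gaps: 808 + 45 = 853 px.
853 − 1·6 = 847; ÷2 gives d = 423.5 px.

423.5 px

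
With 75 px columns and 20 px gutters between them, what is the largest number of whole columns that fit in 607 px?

6 columns

k columns need k·75 + (k−1)·20 = k·95 − 20.
k·95 − 20 ≤ 607 → k ≤ 627 / 95 ≈ 6.60, so k = 6.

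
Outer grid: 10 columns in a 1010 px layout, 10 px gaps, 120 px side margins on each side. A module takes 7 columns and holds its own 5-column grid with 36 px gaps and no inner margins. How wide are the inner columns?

78.4 px

Inside the margins: 1010 − 240 = 770 px.
Subtracting 9 gaps of 10 leaves 680 for 10 columns, so c = 68 px.
7 columns plus 6 gaps: 476 + 60 = 536 px.
5 columns + 4 gaps: 5d + 4·36 = 536.
5d = 536 − 144 = 392, so d = 78.4 px.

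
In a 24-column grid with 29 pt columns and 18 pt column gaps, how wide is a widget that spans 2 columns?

76 pt

2-column span = 2·29 + 1·18 = 76 pt.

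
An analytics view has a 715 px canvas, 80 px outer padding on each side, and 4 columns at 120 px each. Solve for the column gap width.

25 px

Inside the margins: 715 − 160 = 555 px.
4·120 + 3g = 555 → 3g = 75 → g = 25 px.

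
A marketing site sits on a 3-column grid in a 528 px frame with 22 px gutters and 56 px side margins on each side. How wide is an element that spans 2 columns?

270 px

Subtract both margins: 528 − 2·56 = 416 px.
Subtracting 2 gutters of 22 leaves 372 for 3 columns, so c = 124 px.
2 columns plus 1 gutter: 248 + 22 = 270 px.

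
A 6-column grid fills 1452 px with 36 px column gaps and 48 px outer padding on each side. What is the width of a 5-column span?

Content width = 1452 − 2·48 = 1356 px.
6 columns + 5 column gaps: 6c + 5·36 = 1356.
6c = 1356 − 180 = 1176, so c = 196 px.
5-column span = 5·196 + 4·36 = 1124 px.

1124 px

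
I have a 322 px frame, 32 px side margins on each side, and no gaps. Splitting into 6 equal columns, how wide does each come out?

43 px

Subtract both margins: 322 − 2·32 = 258 px.
6c = 258 → c = 43 px.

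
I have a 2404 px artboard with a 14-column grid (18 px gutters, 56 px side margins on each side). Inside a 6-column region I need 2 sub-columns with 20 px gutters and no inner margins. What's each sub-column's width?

Inside the margins: 2404 − 112 = 2292 px.
14 columns + 13 gutters: 14c + 13·18 = 2292.
14c = 2292 − 234 = 2058, so c = 147 px.
6-column span = 6·147 + 5·18 = 972 px.
2d + 1·20 = 972 → 2d = 952 → d = 476 px.

476 px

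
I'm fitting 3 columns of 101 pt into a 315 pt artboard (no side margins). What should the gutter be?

6 pt

3·101 + 2g = 315 → 2g = 12 → g = 6 pt.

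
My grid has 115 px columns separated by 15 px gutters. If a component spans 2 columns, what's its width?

Span of 2: 2·115 + 1·15 = 230 + 15 = 245 px.

245 px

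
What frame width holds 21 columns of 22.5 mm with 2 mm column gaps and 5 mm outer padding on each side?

Frame = 2·5 + 21·22.5 + 20·2 = 10 + 472.5 + 40 = 522.5 mm.

522.5 mm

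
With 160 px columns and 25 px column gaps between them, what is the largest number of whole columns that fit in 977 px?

5 columns: 5·160 + 4·25 = 900 px ≤ 977.
6 columns: 1085 px > 977. So 5.

5 columns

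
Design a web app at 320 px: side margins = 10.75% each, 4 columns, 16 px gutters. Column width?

50.8 px

Margins: 10.75% × 320 = 34.4 px each, so content = 320 − 68.8 = 251.2 px.
4c + 3·16 = 251.2 → 4c = 203.2 → c = 50.8 px.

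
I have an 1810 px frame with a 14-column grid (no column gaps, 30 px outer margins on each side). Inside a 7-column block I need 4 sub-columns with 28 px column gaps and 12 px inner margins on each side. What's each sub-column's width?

191.75 px

Inside the margins: 1810 − 60 = 1750 px.
14c = 1750 → c = 125 px.
7-column span = 7·125 = 875 px.
Inner content = 875 − 2·12 = 851 px.
4 columns + 3 column gaps: 4d + 3·28 = 851.
4d = 851 − 84 = 767, so d = 191.75 px.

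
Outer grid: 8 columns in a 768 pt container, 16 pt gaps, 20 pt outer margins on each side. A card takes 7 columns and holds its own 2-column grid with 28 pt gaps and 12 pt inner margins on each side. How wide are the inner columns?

Subtract both margins: 768 − 2·20 = 728 pt.
Subtracting 7 gaps of 16 leaves 616 for 8 columns, so c = 77 pt.
7-column span = 7·77 + 6·16 = 635 pt.
Inner content = 635 − 2·12 = 611 pt.
2d + 1·28 = 611 → 2d = 583 → d = 291.5 pt.

291.5 pt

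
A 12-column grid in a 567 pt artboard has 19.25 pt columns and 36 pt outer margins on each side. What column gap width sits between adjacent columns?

24 pt

Inside the margins: 567 − 72 = 495 pt.
12·19.25 + 11g = 495 → 11g = 264 → g = 24 pt.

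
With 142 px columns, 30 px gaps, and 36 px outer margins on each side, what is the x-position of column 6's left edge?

896 px

Each column+gutter stride is 172 px; 5 of them past the 36 px margin is 36 + 860 = 896 px.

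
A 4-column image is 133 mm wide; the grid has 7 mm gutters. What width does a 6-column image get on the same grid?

203 mm

133 − 3·7 = 112; ÷4 gives c = 28 mm.
6 columns plus 5 gutters: 168 + 35 = 203 mm.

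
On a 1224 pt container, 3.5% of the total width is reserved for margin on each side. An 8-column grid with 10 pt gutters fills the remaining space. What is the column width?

133.54 pt

Each margin = 3.5% of 1224 = 42.84 pt; content = 1224 − 2·42.84 = 1138.32 pt.
1138.32 − 7·10 = 1068.32; ÷8 gives c = 133.54 pt.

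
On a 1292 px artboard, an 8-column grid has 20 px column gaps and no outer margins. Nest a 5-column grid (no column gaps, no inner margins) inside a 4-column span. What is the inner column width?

127.2 px

1292 − 7·20 = 1152; ÷8 gives c = 144 px.
4 columns plus 3 column gaps: 576 + 60 = 636 px.
With no column gaps, each column is 636/5 = 127.2 px.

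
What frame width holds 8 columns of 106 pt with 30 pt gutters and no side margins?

1058 pt

Frame = 8·106 + 7·30 = 848 + 210 = 1058 pt.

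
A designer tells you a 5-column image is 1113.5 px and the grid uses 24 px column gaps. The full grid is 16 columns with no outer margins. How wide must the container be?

Subtracting 4 column gaps of 24 leaves 1017.5 for 5 columns, so c = 203.5 px.
Total width: 16·203.5 + 15·24 = 3616 px.

3616 px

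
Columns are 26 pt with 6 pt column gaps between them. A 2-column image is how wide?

2 columns plus 1 column gap: 52 + 6 = 58 pt.

58 pt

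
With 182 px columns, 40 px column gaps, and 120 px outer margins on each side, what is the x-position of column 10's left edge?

Column 10 starts at margin + 9·(column + gutter) = 120 + 9·222 = 2118 px.

2118 px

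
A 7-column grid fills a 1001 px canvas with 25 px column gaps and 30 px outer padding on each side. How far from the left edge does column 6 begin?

720 px

Content = 1001 − 2·30 = 941 px.
Subtracting 6 column gaps of 25 leaves 791 for 7 columns, so c = 113 px.
Before column 6: the margin + 5 columns + 5 column gaps.
Offset = 30 + 5·(113 + 25) = 30 + 690 = 720 px.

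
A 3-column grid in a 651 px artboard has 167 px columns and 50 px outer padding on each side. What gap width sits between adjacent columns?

Take off 100 px of margins, leaving 551 px.
Columns use 501 px, leaving 50 px across 2 gaps = 25 px each.

25 px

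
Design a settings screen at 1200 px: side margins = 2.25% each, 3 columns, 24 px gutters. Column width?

366 px

Margins: 2.25% × 1200 = 27 px each, so content = 1200 − 54 = 1146 px.
3 columns + 2 gutters: 3c + 2·24 = 1146.
3c = 1146 − 48 = 1098, so c = 366 px.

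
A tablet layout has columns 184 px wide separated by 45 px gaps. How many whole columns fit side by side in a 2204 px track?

9 columns

k columns need k·184 + (k−1)·45 = k·229 − 45.
k·229 − 45 ≤ 2204 → k ≤ 2249 / 229 ≈ 9.82, so k = 9.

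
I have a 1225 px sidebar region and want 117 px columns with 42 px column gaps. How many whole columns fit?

7 columns

Each extra column adds 117 + 42 = 159 px.
(1225 + 42) / 159 = 7.97, so 7 columns fit.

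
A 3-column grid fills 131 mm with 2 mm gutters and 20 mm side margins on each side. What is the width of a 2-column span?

Inside the margins: 131 − 40 = 91 mm.
3c + 2·2 = 91 → 3c = 87 → c = 29 mm.
Span of 2: 2·29 + 1·2 = 58 + 2 = 60 mm.

60 mm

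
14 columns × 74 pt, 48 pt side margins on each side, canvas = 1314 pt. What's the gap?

14 pt

Inside the margins: 1314 − 96 = 1218 pt.
Columns use 1036 pt, leaving 182 pt across 13 gaps = 14 pt each.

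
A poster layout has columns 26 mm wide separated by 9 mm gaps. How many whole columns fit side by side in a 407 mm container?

k columns need k·26 + (k−1)·9 = k·35 − 9.
k·35 − 9 ≤ 407 → k ≤ 416 / 35 ≈ 11.89, so k = 11.

11 columns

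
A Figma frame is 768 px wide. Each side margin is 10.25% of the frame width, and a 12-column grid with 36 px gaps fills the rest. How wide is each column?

Margins: 10.25% × 768 = 78.72 px each, so content = 768 − 157.44 = 610.56 px.
12c + 11·36 = 610.56 → 12c = 214.56 → c = 17.88 px.

17.88 px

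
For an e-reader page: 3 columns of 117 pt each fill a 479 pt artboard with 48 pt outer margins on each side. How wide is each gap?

16 pt

Inside the margins: 479 − 96 = 383 pt.
3 columns take 3·117 = 351 pt; remaining 32 splits into 2 gaps.
g = 32 / 2 = 16 pt.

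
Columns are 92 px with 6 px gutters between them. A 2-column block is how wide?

190 px

2-column span = 2·92 + 1·6 = 190 px.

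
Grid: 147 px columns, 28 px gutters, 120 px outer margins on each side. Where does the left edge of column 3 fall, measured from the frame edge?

470 px

Before column 3: the margin + 2 columns + 2 gutters.
Offset = 120 + 2·(147 + 28) = 120 + 350 = 470 px.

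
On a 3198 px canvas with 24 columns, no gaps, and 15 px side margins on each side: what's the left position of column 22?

2787 px

Subtract both margins: 3198 − 2·15 = 3168 px.
With no gaps, each column is 3168/24 = 132 px.
Before column 22: the margin + 21 columns + 21 gaps.
Offset = 15 + 21·(132 + 0) = 15 + 2772 = 2787 px.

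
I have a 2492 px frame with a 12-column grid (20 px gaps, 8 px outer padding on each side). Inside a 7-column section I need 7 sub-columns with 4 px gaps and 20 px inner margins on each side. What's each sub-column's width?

Take off 16 px of margins, leaving 2476 px.
2476 − 11·20 = 2256; ÷12 gives c = 188 px.
7-column span = 7·188 + 6·20 = 1436 px.
Inner content = 1436 − 2·20 = 1396 px.
7d + 6·4 = 1396 → 7d = 1372 → d = 196 px.

196 px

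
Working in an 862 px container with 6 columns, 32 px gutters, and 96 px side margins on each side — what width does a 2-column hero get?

202 px

Subtract both margins: 862 − 2·96 = 670 px.
6c + 5·32 = 670 → 6c = 510 → c = 85 px.
2-column span = 2·85 + 1·32 = 202 px.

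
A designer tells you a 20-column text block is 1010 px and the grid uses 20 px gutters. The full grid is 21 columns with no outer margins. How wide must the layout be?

1061.5 px

20c + 19·20 = 1010 → 20c = 630 → c = 31.5 px.
Layout = 21·31.5 + 20·20 = 661.5 + 400 = 1061.5 px.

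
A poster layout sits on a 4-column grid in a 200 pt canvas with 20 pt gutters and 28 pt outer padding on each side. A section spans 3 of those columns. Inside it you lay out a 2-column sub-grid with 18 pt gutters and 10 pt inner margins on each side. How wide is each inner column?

Inside the margins: 200 − 56 = 144 pt.
4c + 3·20 = 144 → 4c = 84 → c = 21 pt.
3 columns plus 2 gutters: 63 + 40 = 103 pt.
Inner content = 103 − 2·10 = 83 pt.
2 columns + 1 gutter: 2d + 1·18 = 83.
2d = 83 − 18 = 65, so d = 32.5 pt.

32.5 pt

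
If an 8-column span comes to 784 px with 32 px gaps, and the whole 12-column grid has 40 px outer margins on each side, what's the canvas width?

784 − 7·32 = 560; ÷8 gives c = 70 px.
Adding margins, columns and gutters: 80 + 840 + 352 = 1272 px.

1272 px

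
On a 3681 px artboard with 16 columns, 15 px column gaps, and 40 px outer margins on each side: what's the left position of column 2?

266 px

Inside the margins: 3681 − 80 = 3601 px.
16c + 15·15 = 3601 → 16c = 3376 → c = 211 px.
Column 2 starts at margin + 1·(column + gutter) = 40 + 1·226 = 266 px.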